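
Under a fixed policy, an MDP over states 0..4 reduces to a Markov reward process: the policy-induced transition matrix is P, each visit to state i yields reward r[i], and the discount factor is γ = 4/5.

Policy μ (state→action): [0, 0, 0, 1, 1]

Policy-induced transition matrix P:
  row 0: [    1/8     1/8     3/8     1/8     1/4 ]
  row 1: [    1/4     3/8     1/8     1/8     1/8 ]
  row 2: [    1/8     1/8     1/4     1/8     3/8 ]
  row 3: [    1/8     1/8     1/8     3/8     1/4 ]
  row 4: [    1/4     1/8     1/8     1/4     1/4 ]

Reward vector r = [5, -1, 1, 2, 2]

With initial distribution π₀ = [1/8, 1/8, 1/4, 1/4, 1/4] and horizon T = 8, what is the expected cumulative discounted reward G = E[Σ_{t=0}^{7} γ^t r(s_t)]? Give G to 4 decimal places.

t=0: π = [0.1250, 0.1250, 0.2500, 0.2500, 0.2500], E[r] = 1.7500, γ^t·E[r] = 1.750000, running G = 1.750000
t=1: π = [0.1719, 0.1563, 0.1875, 0.2188, 0.2656], E[r] = 1.8594, γ^t·E[r] = 1.487500, running G = 3.237500
t=2: π = [0.1777, 0.1641, 0.1914, 0.2129, 0.2539], E[r] = 1.8496, γ^t·E[r] = 1.183750, running G = 4.421250
t=3: π = [0.1772, 0.1660, 0.1934, 0.2100, 0.2534], E[r] = 1.8403, γ^t·E[r] = 0.942250, running G = 5.363500
t=4: π = [0.1774, 0.1665, 0.1935, 0.2092, 0.2534], E[r] = 1.8393, γ^t·E[r] = 0.753375, running G = 6.116875
t=5: π = [0.1775, 0.1666, 0.1935, 0.2090, 0.2534], E[r] = 1.8391, γ^t·E[r] = 0.602620, running G = 6.719495
t=6: π = [0.1775, 0.1667, 0.1936, 0.2089, 0.2534], E[r] = 1.8390, γ^t·E[r] = 0.482074, running G = 7.201569
t=7: π = [0.1775, 0.1667, 0.1936, 0.2089, 0.2534], E[r] = 1.8389, γ^t·E[r] = 0.385655, running G = 7.587223

G = 7.5872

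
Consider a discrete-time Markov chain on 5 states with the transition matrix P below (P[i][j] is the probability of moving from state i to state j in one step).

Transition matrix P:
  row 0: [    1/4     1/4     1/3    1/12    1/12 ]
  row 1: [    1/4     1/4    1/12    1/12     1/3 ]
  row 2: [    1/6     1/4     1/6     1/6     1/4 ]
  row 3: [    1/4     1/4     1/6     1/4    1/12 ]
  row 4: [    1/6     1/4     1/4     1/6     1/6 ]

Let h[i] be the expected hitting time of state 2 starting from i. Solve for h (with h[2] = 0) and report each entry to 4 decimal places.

h = [4.1971, 5.3609, 0.0000, 5.0366, 4.6550]

First-step conditioning: h[2] = 0; for i ≠ 2, h[i] = 1 + Σ_k P[i][k]·h[k].
  h[0] = 1 + 1/4·h[0] + 1/4·h[1] + 1/12·h[3] + 1/12·h[4]
  h[1] = 1 + 1/4·h[0] + 1/4·h[1] + 1/12·h[3] + 1/3·h[4]
  h[3] = 1 + 1/4·h[0] + 1/4·h[1] + 1/4·h[3] + 1/12·h[4]
  h[4] = 1 + 1/6·h[0] + 1/4·h[1] + 1/6·h[3] + 1/6·h[4]
Solving the 4×4 linear system over states ≠ 2 gives exactly h = [2640/629, 3372/629, 0, 3168/629, 2928/629] (h[2] = 0 is the target).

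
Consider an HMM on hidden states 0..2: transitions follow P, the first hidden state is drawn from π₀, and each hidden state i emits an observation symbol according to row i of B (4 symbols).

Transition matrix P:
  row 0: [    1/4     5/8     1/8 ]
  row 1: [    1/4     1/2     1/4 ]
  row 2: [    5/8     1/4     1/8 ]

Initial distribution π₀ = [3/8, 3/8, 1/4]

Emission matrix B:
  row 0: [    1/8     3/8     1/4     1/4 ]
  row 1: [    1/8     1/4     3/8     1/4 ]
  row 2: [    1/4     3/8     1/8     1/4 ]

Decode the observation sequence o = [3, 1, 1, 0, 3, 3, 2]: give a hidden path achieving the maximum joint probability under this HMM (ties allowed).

t=0: δ = [9.375e-02, 9.375e-02, 6.250e-02]  (obs o_0=3)
t=1: δ = [1.465e-02, 1.465e-02, 8.789e-03]  ψ = [2, 0, 1]  (obs o_1=1)
t=2: δ = [2.060e-03, 2.289e-03, 1.373e-03]  ψ = [2, 0, 1]  (obs o_2=1)
t=3: δ = [1.073e-04, 1.609e-04, 1.431e-04]  ψ = [2, 0, 1]  (obs o_3=0)
t=4: δ = [2.235e-05, 2.012e-05, 1.006e-05]  ψ = [2, 1, 1]  (obs o_4=3)
t=5: δ = [1.572e-06, 3.492e-06, 1.257e-06]  ψ = [2, 0, 1]  (obs o_5=3)
t=6: δ = [2.183e-07, 6.548e-07, 1.091e-07]  ψ = [1, 1, 1]  (obs o_6=2)
backtrack: best end state = 1; path = [2, 0, 1, 2, 0, 1, 1]

path = [2, 0, 1, 2, 0, 1, 1]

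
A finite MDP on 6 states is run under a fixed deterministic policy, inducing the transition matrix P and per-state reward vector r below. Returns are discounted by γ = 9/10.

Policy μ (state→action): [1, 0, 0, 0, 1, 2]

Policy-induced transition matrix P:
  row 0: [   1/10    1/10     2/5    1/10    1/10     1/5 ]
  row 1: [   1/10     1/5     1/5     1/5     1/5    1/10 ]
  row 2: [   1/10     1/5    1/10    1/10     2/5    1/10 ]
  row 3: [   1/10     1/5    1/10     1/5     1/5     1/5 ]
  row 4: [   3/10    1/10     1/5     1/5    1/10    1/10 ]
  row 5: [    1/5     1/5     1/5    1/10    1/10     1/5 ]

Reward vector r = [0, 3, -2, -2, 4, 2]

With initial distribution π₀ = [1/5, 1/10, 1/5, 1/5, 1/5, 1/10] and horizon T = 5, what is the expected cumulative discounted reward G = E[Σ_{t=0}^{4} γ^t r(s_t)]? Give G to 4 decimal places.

t=0: π = [0.2000, 0.1000, 0.2000, 0.2000, 0.2000, 0.1000], E[r] = 0.5000, γ^t·E[r] = 0.500000, running G = 0.500000
t=1: π = [0.1500, 0.1600, 0.2000, 0.1500, 0.1900, 0.1500], E[r] = 0.8400, γ^t·E[r] = 0.756000, running G = 1.256000
t=2: π = [0.1530, 0.1660, 0.1950, 0.1500, 0.1910, 0.1450], E[r] = 0.8620, γ^t·E[r] = 0.698220, running G = 1.954220
t=3: π = [0.1527, 0.1656, 0.1961, 0.1507, 0.1901, 0.1448], E[r] = 0.8532, γ^t·E[r] = 0.621983, running G = 2.576203
t=4: π = [0.1525, 0.1657, 0.1959, 0.1506, 0.1905, 0.1448], E[r] = 0.8556, γ^t·E[r] = 0.561385, running G = 3.137588

G = 3.1376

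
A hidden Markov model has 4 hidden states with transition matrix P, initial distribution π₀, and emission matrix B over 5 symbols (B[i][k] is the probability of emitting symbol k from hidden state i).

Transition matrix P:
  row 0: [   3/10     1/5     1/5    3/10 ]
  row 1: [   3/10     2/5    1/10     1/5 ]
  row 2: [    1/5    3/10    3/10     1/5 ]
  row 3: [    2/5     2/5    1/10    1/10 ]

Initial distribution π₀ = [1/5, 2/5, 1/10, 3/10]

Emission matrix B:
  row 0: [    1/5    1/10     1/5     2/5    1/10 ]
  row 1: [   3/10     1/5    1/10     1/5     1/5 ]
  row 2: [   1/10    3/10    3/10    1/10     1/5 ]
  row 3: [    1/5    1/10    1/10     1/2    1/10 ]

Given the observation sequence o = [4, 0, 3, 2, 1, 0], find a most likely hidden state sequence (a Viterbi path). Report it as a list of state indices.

path = [1, 1, 0, 2, 2, 1]

t=0: δ = [2.000e-02, 8.000e-02, 2.000e-02, 3.000e-02]  (obs o_0=4)
t=1: δ = [4.800e-03, 9.600e-03, 8.000e-04, 3.200e-03]  ψ = [1, 1, 1, 1]  (obs o_1=0)
t=2: δ = [1.152e-03, 7.680e-04, 9.600e-05, 9.600e-04]  ψ = [1, 1, 0, 1]  (obs o_2=3)
t=3: δ = [7.680e-05, 3.840e-05, 6.912e-05, 3.456e-05]  ψ = [3, 3, 0, 0]  (obs o_3=2)
t=4: δ = [2.304e-06, 4.147e-06, 6.221e-06, 2.304e-06]  ψ = [0, 2, 2, 0]  (obs o_4=1)
t=5: δ = [2.488e-07, 5.599e-07, 1.866e-07, 2.488e-07]  ψ = [1, 2, 2, 2]  (obs o_5=0)
backtrack: best end state = 1; path = [1, 1, 0, 2, 2, 1]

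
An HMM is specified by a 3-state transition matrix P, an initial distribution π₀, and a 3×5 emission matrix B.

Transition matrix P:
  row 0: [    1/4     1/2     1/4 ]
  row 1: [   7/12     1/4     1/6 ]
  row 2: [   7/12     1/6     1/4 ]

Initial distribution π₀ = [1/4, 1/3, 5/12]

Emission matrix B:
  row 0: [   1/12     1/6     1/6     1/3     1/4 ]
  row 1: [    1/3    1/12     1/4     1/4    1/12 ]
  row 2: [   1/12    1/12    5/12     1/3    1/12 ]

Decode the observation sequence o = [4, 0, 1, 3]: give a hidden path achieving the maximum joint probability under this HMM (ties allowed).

path = [0, 1, 0, 1]

t=0: δ = [6.250e-02, 2.778e-02, 3.472e-02]  (obs o_0=4)
t=1: δ = [1.688e-03, 1.042e-02, 1.302e-03]  ψ = [2, 0, 0]  (obs o_1=0)
t=2: δ = [1.013e-03, 2.170e-04, 1.447e-04]  ψ = [1, 1, 1]  (obs o_2=1)
t=3: δ = [8.439e-05, 1.266e-04, 8.439e-05]  ψ = [0, 0, 0]  (obs o_3=3)
backtrack: best end state = 1; path = [0, 1, 0, 1]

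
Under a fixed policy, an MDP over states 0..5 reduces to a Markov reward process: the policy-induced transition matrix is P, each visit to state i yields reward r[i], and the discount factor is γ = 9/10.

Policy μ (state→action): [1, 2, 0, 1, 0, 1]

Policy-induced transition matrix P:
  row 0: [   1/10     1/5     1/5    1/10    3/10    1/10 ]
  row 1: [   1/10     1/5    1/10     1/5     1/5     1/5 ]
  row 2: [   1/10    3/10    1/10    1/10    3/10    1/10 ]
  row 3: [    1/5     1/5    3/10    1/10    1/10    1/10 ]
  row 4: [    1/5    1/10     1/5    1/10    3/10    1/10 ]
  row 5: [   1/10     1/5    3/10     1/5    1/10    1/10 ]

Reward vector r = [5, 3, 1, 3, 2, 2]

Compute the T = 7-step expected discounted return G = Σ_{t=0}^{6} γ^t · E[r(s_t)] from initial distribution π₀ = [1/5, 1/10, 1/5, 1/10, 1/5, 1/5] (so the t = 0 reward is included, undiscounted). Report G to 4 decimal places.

t=0: π = [0.2000, 0.1000, 0.2000, 0.1000, 0.2000, 0.2000], E[r] = 2.6000, γ^t·E[r] = 2.600000, running G = 2.600000
t=1: π = [0.1300, 0.2000, 0.2000, 0.1300, 0.2300, 0.1100], E[r] = 2.5200, γ^t·E[r] = 2.268000, running G = 4.868000
t=2: π = [0.1360, 0.1970, 0.1840, 0.1310, 0.2320, 0.1200], E[r] = 2.5520, γ^t·E[r] = 2.067120, running G = 6.935120
t=3: π = [0.1363, 0.1952, 0.1870, 0.1317, 0.2301, 0.1197], E[r] = 2.5488, γ^t·E[r] = 1.858075, running G = 8.793195
t=4: π = [0.1362, 0.1957, 0.1869, 0.1315, 0.2302, 0.1195], E[r] = 2.5488, γ^t·E[r] = 1.672268, running G = 10.465463
t=5: π = [0.1362, 0.1957, 0.1868, 0.1315, 0.2302, 0.1196], E[r] = 2.5489, γ^t·E[r] = 1.505076, running G = 11.970539
t=6: π = [0.1362, 0.1957, 0.1869, 0.1315, 0.2302, 0.1196], E[r] = 2.5489, γ^t·E[r] = 1.354565, running G = 13.325104

G = 13.3251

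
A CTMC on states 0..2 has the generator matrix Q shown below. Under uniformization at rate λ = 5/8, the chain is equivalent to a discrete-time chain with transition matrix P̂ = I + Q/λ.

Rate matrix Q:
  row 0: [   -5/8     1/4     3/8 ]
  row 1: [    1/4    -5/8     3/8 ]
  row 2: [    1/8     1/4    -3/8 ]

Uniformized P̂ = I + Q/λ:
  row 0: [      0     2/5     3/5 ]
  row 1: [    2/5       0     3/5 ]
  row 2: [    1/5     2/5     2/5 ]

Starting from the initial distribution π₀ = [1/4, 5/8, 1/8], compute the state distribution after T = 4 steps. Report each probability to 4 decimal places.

t=0: π = [0.2500, 0.6250, 0.1250]
t=1: π = [0.2750, 0.1500, 0.5750]
t=2: π = [0.1750, 0.3400, 0.4850]
t=3: π = [0.2330, 0.2640, 0.5030]
t=4: π = [0.2062, 0.2944, 0.4994]

π = [0.2062, 0.2944, 0.4994]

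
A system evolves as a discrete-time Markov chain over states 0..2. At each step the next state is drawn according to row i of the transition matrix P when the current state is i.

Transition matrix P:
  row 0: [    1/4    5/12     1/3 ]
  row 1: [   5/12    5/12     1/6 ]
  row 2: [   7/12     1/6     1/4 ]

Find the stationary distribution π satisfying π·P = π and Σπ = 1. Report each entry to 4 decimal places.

π = [0.3933, 0.3533, 0.2533]

Balance equations π_j = Σ_i π_i·P[i][j]:
  π_0 = 1/4·π_0 + 5/12·π_1 + 7/12·π_2
  π_1 = 5/12·π_0 + 5/12·π_1 + 1/6·π_2
  normalize: π_0 + π_1 + π_2 = 1
Solving the linear system gives exactly π = [59/150, 53/150, 19/75].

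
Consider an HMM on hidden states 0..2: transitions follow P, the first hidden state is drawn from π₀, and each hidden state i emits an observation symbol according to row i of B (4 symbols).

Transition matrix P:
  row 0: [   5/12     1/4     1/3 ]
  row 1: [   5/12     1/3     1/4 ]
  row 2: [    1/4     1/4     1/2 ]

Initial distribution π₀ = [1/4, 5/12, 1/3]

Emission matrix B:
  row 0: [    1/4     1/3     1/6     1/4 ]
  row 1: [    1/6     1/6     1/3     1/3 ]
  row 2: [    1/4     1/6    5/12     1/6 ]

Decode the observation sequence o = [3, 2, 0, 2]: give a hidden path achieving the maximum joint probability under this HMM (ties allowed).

t=0: δ = [6.250e-02, 1.389e-01, 5.556e-02]  (obs o_0=3)
t=1: δ = [9.645e-03, 1.543e-02, 1.447e-02]  ψ = [1, 1, 1]  (obs o_1=2)
t=2: δ = [1.608e-03, 8.573e-04, 1.808e-03]  ψ = [1, 1, 2]  (obs o_2=0)
t=3: δ = [1.116e-04, 1.507e-04, 3.768e-04]  ψ = [0, 2, 2]  (obs o_3=2)
backtrack: best end state = 2; path = [1, 2, 2, 2]

path = [1, 2, 2, 2]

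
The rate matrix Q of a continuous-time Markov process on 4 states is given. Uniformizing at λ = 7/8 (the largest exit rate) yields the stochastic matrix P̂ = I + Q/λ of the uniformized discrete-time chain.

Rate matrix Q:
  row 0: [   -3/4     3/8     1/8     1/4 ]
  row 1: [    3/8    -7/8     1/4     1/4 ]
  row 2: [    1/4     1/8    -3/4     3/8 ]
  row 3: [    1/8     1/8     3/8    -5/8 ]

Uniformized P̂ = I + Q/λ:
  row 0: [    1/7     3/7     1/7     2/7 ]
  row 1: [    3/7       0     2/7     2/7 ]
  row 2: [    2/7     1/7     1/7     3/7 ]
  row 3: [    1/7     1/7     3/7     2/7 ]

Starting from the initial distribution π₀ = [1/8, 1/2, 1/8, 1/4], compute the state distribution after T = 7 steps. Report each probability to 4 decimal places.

t=0: π = [0.1250, 0.5000, 0.1250, 0.2500]
t=1: π = [0.3036, 0.1071, 0.2857, 0.3036]
t=2: π = [0.2143, 0.2143, 0.2449, 0.3265]
t=3: π = [0.2391, 0.1735, 0.2668, 0.3207]
t=4: π = [0.2305, 0.1864, 0.2593, 0.3238]
t=5: π = [0.2331, 0.1821, 0.2620, 0.3228]
t=6: π = [0.2323, 0.1835, 0.2611, 0.3231]
t=7: π = [0.2326, 0.1830, 0.2614, 0.3230]

π = [0.2326, 0.1830, 0.2614, 0.3230]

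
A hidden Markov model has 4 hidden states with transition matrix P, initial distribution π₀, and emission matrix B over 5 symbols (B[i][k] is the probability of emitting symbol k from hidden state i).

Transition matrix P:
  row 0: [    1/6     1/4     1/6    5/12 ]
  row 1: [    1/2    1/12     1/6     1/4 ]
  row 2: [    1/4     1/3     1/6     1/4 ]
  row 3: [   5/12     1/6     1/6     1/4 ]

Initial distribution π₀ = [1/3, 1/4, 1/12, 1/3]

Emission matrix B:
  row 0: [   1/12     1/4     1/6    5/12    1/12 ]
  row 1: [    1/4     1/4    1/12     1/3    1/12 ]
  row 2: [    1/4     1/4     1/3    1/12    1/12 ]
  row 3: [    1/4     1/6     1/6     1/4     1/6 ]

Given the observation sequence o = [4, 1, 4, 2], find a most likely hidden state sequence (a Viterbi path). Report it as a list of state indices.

path = [3, 0, 3, 0]

t=0: δ = [2.778e-02, 2.083e-02, 6.944e-03, 5.556e-02]  (obs o_0=4)
t=1: δ = [5.787e-03, 2.315e-03, 2.315e-03, 2.315e-03]  ψ = [3, 3, 3, 3]  (obs o_1=1)
t=2: δ = [9.645e-05, 1.206e-04, 8.038e-05, 4.019e-04]  ψ = [1, 0, 0, 0]  (obs o_2=4)
t=3: δ = [2.791e-05, 5.582e-06, 2.233e-05, 1.674e-05]  ψ = [3, 3, 3, 3]  (obs o_3=2)
backtrack: best end state = 0; path = [3, 0, 3, 0]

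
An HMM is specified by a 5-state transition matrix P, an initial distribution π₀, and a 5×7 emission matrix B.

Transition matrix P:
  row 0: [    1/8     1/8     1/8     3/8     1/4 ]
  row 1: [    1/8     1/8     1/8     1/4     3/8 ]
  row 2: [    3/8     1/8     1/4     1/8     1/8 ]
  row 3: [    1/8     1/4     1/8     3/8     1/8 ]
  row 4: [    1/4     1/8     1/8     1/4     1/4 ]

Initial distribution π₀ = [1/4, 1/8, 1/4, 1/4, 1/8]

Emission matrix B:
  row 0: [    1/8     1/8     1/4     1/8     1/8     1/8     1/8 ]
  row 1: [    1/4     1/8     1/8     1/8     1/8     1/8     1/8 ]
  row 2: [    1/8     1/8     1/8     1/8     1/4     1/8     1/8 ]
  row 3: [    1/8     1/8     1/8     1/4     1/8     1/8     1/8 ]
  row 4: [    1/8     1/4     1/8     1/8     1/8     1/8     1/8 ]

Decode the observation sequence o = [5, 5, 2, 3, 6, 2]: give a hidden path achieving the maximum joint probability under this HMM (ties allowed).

path = [2, 2, 0, 3, 3, 3]

t=0: δ = [3.125e-02, 1.562e-02, 3.125e-02, 3.125e-02, 1.562e-02]  (obs o_0=5)
t=1: δ = [1.465e-03, 9.766e-04, 9.766e-04, 1.465e-03, 9.766e-04]  ψ = [2, 3, 2, 0, 0]  (obs o_1=5)
t=2: δ = [9.155e-05, 4.578e-05, 3.052e-05, 6.866e-05, 4.578e-05]  ψ = [2, 3, 2, 0, 0]  (obs o_2=2)
t=3: δ = [1.431e-06, 2.146e-06, 1.431e-06, 8.583e-06, 2.861e-06]  ψ = [0, 3, 0, 0, 0]  (obs o_3=3)
t=4: δ = [1.341e-07, 2.682e-07, 1.341e-07, 4.023e-07, 1.341e-07]  ψ = [3, 3, 3, 3, 3]  (obs o_4=6)
t=5: δ = [1.257e-08, 1.257e-08, 6.286e-09, 1.886e-08, 1.257e-08]  ψ = [2, 3, 3, 3, 1]  (obs o_5=2)
backtrack: best end state = 3; path = [2, 2, 0, 3, 3, 3]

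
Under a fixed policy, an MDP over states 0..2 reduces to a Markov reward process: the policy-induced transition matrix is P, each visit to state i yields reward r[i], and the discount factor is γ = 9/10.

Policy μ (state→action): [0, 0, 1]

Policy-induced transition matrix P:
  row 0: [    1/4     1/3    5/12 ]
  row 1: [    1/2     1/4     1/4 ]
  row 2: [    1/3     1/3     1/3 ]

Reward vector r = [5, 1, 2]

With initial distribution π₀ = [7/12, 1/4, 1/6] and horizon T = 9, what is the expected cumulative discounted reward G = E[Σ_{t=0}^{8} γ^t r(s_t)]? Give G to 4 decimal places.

t=0: π = [0.5833, 0.2500, 0.1667], E[r] = 3.5000, γ^t·E[r] = 3.500000, running G = 3.500000
t=1: π = [0.3264, 0.3125, 0.3611], E[r] = 2.6667, γ^t·E[r] = 2.400000, running G = 5.900000
t=2: π = [0.3582, 0.3073, 0.3345], E[r] = 2.7674, γ^t·E[r] = 2.241563, running G = 8.141563
t=3: π = [0.3547, 0.3077, 0.3376], E[r] = 2.7564, γ^t·E[r] = 2.009391, running G = 10.150953
t=4: π = [0.3551, 0.3077, 0.3372], E[r] = 2.7575, γ^t·E[r] = 1.809195, running G = 11.960148
t=5: π = [0.3550, 0.3077, 0.3373], E[r] = 2.7574, γ^t·E[r] = 1.628209, running G = 13.588357
t=6: π = [0.3550, 0.3077, 0.3373], E[r] = 2.7574, γ^t·E[r] = 1.465394, running G = 15.053751
t=7: π = [0.3550, 0.3077, 0.3373], E[r] = 2.7574, γ^t·E[r] = 1.318854, running G = 16.372606
t=8: π = [0.3550, 0.3077, 0.3373], E[r] = 2.7574, γ^t·E[r] = 1.186969, running G = 17.559574

G = 17.5596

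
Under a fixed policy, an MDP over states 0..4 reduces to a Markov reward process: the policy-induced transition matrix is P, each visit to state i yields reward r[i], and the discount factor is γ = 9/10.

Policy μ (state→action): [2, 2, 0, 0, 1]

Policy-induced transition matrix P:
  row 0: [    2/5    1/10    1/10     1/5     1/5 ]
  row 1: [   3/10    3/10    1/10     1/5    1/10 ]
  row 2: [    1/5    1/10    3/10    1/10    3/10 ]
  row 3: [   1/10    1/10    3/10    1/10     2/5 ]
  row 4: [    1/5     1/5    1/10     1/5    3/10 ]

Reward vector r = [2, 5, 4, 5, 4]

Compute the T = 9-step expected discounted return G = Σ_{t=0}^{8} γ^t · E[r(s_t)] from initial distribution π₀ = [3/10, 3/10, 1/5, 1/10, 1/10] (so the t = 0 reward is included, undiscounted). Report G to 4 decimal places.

G = 23.3566

t=0: π = [0.3000, 0.3000, 0.2000, 0.1000, 0.1000], E[r] = 3.8000, γ^t·E[r] = 3.800000, running G = 3.800000
t=1: π = [0.2800, 0.1700, 0.1600, 0.1700, 0.2200], E[r] = 3.7800, γ^t·E[r] = 3.402000, running G = 7.202000
t=2: π = [0.2560, 0.1560, 0.1660, 0.1670, 0.2550], E[r] = 3.8110, γ^t·E[r] = 3.086910, running G = 10.288910
t=3: π = [0.2501, 0.1567, 0.1666, 0.1667, 0.2599], E[r] = 3.8232, γ^t·E[r] = 2.787113, running G = 13.076023
t=4: π = [0.2490, 0.1573, 0.1667, 0.1667, 0.2603], E[r] = 3.8260, γ^t·E[r] = 2.510212, running G = 15.586235
t=5: π = [0.2489, 0.1575, 0.1667, 0.1667, 0.2603], E[r] = 3.8264, γ^t·E[r] = 2.259466, running G = 17.845701
t=6: π = [0.2489, 0.1575, 0.1667, 0.1667, 0.2603], E[r] = 3.8265, γ^t·E[r] = 2.033549, running G = 19.879250
t=7: π = [0.2489, 0.1575, 0.1667, 0.1667, 0.2603], E[r] = 3.8265, γ^t·E[r] = 1.830196, running G = 21.709446
t=8: π = [0.2489, 0.1575, 0.1667, 0.1667, 0.2603], E[r] = 3.8265, γ^t·E[r] = 1.647176, running G = 23.356622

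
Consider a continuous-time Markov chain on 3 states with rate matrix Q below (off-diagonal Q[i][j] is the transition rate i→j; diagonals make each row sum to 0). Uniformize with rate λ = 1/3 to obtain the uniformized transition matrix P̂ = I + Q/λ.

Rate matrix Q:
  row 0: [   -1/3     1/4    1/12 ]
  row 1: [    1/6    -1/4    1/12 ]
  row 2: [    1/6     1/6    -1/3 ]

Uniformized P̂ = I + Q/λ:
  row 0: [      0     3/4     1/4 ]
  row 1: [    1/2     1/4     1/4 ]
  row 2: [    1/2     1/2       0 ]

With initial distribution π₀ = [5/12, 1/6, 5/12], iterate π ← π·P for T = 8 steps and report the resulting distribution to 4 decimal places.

t=0: π = [0.4167, 0.1667, 0.4167]
t=1: π = [0.2917, 0.5625, 0.1458]
t=2: π = [0.3542, 0.4323, 0.2135]
t=3: π = [0.3229, 0.4805, 0.1966]
t=4: π = [0.3385, 0.4606, 0.2008]
t=5: π = [0.3307, 0.4695, 0.1998]
t=6: π = [0.3346, 0.4653, 0.2001]
t=7: π = [0.3327, 0.4673, 0.2000]
t=8: π = [0.3337, 0.4663, 0.2000]

π = [0.3337, 0.4663, 0.2000]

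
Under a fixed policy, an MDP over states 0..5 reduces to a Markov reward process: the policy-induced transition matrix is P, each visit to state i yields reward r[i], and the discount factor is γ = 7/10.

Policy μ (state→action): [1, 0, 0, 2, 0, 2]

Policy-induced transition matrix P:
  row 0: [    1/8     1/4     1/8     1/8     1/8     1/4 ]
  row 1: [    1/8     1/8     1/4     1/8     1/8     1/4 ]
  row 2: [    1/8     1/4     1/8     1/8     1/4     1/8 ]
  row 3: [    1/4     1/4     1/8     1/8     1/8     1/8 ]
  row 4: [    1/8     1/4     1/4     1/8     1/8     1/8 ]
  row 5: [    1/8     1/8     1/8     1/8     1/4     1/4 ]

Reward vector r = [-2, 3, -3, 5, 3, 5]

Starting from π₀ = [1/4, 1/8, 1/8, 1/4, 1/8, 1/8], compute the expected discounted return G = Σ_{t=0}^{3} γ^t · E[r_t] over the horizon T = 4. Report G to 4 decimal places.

G = 4.6719

t=0: π = [0.2500, 0.1250, 0.1250, 0.2500, 0.1250, 0.1250], E[r] = 1.7500, γ^t·E[r] = 1.750000, running G = 1.750000
t=1: π = [0.1563, 0.2188, 0.1563, 0.1250, 0.1563, 0.1875], E[r] = 1.9063, γ^t·E[r] = 1.334375, running G = 3.084375
t=2: π = [0.1406, 0.1992, 0.1719, 0.1250, 0.1680, 0.1953], E[r] = 1.9063, γ^t·E[r] = 0.934063, running G = 4.018438
t=3: π = [0.1406, 0.2007, 0.1709, 0.1250, 0.1709, 0.1919], E[r] = 1.9053, γ^t·E[r] = 0.653509, running G = 4.671946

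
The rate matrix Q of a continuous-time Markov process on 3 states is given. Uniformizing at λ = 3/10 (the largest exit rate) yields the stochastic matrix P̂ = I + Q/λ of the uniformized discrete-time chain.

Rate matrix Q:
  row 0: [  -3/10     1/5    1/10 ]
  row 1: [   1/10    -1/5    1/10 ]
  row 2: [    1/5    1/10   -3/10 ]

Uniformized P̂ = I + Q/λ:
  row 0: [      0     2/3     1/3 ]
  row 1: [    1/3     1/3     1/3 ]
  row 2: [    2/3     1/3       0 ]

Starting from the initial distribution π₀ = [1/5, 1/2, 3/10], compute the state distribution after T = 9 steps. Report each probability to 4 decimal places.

π = [0.3125, 0.4375, 0.2500]

t=0: π = [0.2000, 0.5000, 0.3000]
t=1: π = [0.3667, 0.4000, 0.2333]
t=2: π = [0.2889, 0.4556, 0.2556]
t=3: π = [0.3222, 0.4296, 0.2481]
t=4: π = [0.3086, 0.4407, 0.2506]
t=5: π = [0.3140, 0.4362, 0.2498]
t=6: π = [0.3119, 0.4380, 0.2501]
t=7: π = [0.3127, 0.4373, 0.2500]
t=8: π = [0.3124, 0.4376, 0.2500]
t=9: π = [0.3125, 0.4375, 0.2500]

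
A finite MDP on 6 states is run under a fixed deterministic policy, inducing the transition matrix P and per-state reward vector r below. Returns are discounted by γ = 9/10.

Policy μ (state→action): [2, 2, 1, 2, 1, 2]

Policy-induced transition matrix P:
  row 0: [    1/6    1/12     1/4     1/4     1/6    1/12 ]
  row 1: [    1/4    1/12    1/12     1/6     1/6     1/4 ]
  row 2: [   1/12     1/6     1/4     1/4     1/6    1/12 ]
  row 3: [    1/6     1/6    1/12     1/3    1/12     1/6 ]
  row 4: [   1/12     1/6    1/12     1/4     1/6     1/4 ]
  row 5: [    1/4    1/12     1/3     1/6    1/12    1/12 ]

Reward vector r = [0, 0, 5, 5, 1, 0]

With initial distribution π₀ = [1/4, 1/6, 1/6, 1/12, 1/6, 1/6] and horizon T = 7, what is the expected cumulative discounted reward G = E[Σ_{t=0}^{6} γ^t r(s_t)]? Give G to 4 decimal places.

t=0: π = [0.2500, 0.1667, 0.1667, 0.0833, 0.1667, 0.1667], E[r] = 1.4167, γ^t·E[r] = 1.416667, running G = 1.416667
t=1: π = [0.1667, 0.1181, 0.1944, 0.2292, 0.1458, 0.1458], E[r] = 2.2639, γ^t·E[r] = 2.037500, running G = 3.454167
t=2: π = [0.1603, 0.1308, 0.1800, 0.2471, 0.1354, 0.1464], E[r] = 2.2708, γ^t·E[r] = 1.839375, running G = 5.293542
t=3: π = [0.1635, 0.1302, 0.1766, 0.2475, 0.1339, 0.1483], E[r] = 2.2546, γ^t·E[r] = 1.643590, running G = 6.937132
t=4: π = [0.1640, 0.1298, 0.1771, 0.2474, 0.1337, 0.1480], E[r] = 2.2562, γ^t·E[r] = 1.480320, running G = 8.417451
t=5: π = [0.1639, 0.1298, 0.1772, 0.2475, 0.1337, 0.1479], E[r] = 2.2569, γ^t·E[r] = 1.332695, running G = 9.750146
t=6: π = [0.1639, 0.1299, 0.1772, 0.2475, 0.1337, 0.1479], E[r] = 2.2569, γ^t·E[r] = 1.199392, running G = 10.949538

G = 10.9495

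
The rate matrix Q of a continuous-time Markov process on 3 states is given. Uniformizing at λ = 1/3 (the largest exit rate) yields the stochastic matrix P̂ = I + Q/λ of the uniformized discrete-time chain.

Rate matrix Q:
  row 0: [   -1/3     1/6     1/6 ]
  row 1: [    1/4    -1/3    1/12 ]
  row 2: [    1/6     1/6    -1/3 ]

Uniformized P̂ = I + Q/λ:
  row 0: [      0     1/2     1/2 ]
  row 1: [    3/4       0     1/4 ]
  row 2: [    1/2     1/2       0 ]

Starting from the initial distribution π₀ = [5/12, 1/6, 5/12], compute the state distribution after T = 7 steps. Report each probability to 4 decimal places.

π = [0.3841, 0.3346, 0.2813]

t=0: π = [0.4167, 0.1667, 0.4167]
t=1: π = [0.3333, 0.4167, 0.2500]
t=2: π = [0.4375, 0.2917, 0.2708]
t=3: π = [0.3542, 0.3542, 0.2917]
t=4: π = [0.4115, 0.3229, 0.2656]
t=5: π = [0.3750, 0.3385, 0.2865]
t=6: π = [0.3971, 0.3307, 0.2721]
t=7: π = [0.3841, 0.3346, 0.2813]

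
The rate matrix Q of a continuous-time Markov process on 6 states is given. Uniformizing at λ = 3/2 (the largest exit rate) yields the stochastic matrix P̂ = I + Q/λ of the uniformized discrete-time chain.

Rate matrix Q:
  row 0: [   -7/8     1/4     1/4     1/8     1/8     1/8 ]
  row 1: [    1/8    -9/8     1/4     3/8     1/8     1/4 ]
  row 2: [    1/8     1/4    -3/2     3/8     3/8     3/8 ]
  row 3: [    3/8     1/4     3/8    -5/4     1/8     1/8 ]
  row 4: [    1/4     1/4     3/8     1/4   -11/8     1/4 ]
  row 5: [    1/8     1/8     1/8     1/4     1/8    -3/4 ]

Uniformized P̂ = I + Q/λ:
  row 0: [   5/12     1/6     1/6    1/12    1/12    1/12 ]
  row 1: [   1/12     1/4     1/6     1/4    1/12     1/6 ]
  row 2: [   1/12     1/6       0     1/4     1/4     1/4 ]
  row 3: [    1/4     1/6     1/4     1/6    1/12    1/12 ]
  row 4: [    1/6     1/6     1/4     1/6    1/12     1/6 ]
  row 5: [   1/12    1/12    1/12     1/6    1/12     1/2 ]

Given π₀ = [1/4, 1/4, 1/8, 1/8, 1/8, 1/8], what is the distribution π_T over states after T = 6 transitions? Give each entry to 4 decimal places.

π = [0.1829, 0.1616, 0.1473, 0.1772, 0.1079, 0.2232]

t=0: π = [0.2500, 0.2500, 0.1250, 0.1250, 0.1250, 0.1250]
t=1: π = [0.1979, 0.1771, 0.1563, 0.1771, 0.1042, 0.1875]
t=2: π = [0.1875, 0.1658, 0.1484, 0.1780, 0.1094, 0.2109]
t=3: π = [0.1846, 0.1629, 0.1483, 0.1772, 0.1081, 0.2189]
t=4: π = [0.1834, 0.1620, 0.1475, 0.1772, 0.1080, 0.2218]
t=5: π = [0.1830, 0.1617, 0.1474, 0.1772, 0.1079, 0.2229]
t=6: π = [0.1829, 0.1616, 0.1473, 0.1772, 0.1079, 0.2232]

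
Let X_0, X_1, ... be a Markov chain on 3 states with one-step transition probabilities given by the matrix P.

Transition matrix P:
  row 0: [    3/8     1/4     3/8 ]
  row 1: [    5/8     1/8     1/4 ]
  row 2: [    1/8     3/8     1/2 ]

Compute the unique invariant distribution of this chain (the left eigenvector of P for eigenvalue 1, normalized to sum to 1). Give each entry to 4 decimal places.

π = [0.3438, 0.2656, 0.3906]

Balance equations π_j = Σ_i π_i·P[i][j]:
  π_0 = 3/8·π_0 + 5/8·π_1 + 1/8·π_2
  π_1 = 1/4·π_0 + 1/8·π_1 + 3/8·π_2
  normalize: π_0 + π_1 + π_2 = 1
Solving the linear system gives exactly π = [11/32, 17/64, 25/64].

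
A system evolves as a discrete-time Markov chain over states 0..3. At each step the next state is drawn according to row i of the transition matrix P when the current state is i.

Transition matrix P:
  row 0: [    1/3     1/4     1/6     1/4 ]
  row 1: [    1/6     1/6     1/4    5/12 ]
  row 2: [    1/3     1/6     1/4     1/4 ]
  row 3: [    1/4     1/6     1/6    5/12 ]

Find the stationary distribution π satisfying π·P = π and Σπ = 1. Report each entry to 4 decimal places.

Balance equations π_j = Σ_i π_i·P[i][j]:
  π_0 = 1/3·π_0 + 1/6·π_1 + 1/3·π_2 + 1/4·π_3
  π_1 = 1/4·π_0 + 1/6·π_1 + 1/6·π_2 + 1/6·π_3
  π_2 = 1/6·π_0 + 1/4·π_1 + 1/4·π_2 + 1/6·π_3
  normalize: π_0 + π_1 + π_2 + π_3 = 1
Solving the linear system gives exactly π = [200/731, 277/1462, 291/1462, 247/731].

π = [0.2736, 0.1895, 0.1990, 0.3379]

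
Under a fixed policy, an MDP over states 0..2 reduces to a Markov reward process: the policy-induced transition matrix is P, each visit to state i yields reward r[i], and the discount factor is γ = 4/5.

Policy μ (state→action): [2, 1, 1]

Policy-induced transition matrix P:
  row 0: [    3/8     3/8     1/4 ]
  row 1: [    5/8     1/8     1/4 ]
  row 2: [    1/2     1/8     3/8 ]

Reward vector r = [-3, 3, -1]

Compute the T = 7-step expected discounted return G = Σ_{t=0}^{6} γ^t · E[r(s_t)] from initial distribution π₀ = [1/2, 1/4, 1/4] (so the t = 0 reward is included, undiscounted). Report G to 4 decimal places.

G = -3.8425

t=0: π = [0.5000, 0.2500, 0.2500], E[r] = -1.0000, γ^t·E[r] = -1.000000, running G = -1.000000
t=1: π = [0.4688, 0.2500, 0.2813], E[r] = -0.9375, γ^t·E[r] = -0.750000, running G = -1.750000
t=2: π = [0.4727, 0.2422, 0.2852], E[r] = -0.9766, γ^t·E[r] = -0.625000, running G = -2.375000
t=3: π = [0.4712, 0.2432, 0.2856], E[r] = -0.9697, γ^t·E[r] = -0.496500, running G = -2.871500
t=4: π = [0.4715, 0.2428, 0.2857], E[r] = -0.9718, γ^t·E[r] = -0.398050, running G = -3.269550
t=5: π = [0.4714, 0.2429, 0.2857], E[r] = -0.9713, γ^t·E[r] = -0.318285, running G = -3.587835
t=6: π = [0.4714, 0.2429, 0.2857], E[r] = -0.9715, γ^t·E[r] = -0.254661, running G = -3.842496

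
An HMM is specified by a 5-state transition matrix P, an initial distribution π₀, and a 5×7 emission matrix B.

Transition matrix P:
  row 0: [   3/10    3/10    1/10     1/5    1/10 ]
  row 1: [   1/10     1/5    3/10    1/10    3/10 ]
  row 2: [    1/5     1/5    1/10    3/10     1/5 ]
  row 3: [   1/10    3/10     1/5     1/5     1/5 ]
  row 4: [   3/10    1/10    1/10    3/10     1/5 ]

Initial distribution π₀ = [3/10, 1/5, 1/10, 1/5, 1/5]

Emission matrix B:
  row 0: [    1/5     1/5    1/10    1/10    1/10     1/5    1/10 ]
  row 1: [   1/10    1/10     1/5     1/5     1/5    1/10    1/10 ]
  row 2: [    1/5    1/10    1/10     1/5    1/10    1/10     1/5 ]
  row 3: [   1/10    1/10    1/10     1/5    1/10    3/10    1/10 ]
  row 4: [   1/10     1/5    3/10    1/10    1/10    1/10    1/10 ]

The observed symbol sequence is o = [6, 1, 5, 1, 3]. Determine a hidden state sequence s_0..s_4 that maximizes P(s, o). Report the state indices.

t=0: δ = [3.000e-02, 2.000e-02, 2.000e-02, 2.000e-02, 2.000e-02]  (obs o_0=6)
t=1: δ = [1.800e-03, 9.000e-04, 6.000e-04, 6.000e-04, 1.200e-03]  ψ = [0, 0, 1, 0, 1]  (obs o_1=1)
t=2: δ = [1.080e-04, 5.400e-05, 2.700e-05, 1.080e-04, 2.700e-05]  ψ = [0, 0, 1, 0, 1]  (obs o_2=5)
t=3: δ = [6.480e-06, 3.240e-06, 2.160e-06, 2.160e-06, 4.320e-06]  ψ = [0, 0, 3, 0, 3]  (obs o_3=1)
t=4: δ = [1.944e-07, 3.888e-07, 1.944e-07, 2.592e-07, 9.720e-08]  ψ = [0, 0, 1, 0, 1]  (obs o_4=3)
backtrack: best end state = 1; path = [0, 0, 0, 0, 1]

path = [0, 0, 0, 0, 1]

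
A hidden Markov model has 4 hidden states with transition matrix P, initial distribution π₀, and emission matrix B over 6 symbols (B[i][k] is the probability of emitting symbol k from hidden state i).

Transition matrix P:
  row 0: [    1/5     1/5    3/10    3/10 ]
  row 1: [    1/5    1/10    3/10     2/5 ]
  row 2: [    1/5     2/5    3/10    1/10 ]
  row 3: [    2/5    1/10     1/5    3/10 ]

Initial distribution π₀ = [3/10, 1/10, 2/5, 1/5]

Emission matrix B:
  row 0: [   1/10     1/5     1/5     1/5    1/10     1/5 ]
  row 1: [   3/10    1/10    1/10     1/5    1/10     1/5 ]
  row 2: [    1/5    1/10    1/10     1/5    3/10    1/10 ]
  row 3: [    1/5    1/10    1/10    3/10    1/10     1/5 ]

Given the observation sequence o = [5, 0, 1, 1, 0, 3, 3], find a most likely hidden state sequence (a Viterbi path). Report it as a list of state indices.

path = [0, 3, 0, 2, 1, 3, 3]

t=0: δ = [6.000e-02, 2.000e-02, 4.000e-02, 4.000e-02]  (obs o_0=5)
t=1: δ = [1.600e-03, 4.800e-03, 3.600e-03, 3.600e-03]  ψ = [3, 2, 0, 0]  (obs o_1=0)
t=2: δ = [2.880e-04, 1.440e-04, 1.440e-04, 1.920e-04]  ψ = [3, 2, 1, 1]  (obs o_2=1)
t=3: δ = [1.536e-05, 5.760e-06, 8.640e-06, 8.640e-06]  ψ = [3, 0, 0, 0]  (obs o_3=1)
t=4: δ = [3.456e-07, 1.037e-06, 9.216e-07, 9.216e-07]  ψ = [3, 2, 0, 0]  (obs o_4=0)
t=5: δ = [7.373e-08, 7.373e-08, 6.221e-08, 1.244e-07]  ψ = [3, 2, 1, 1]  (obs o_5=3)
t=6: δ = [9.953e-09, 4.977e-09, 4.977e-09, 1.120e-08]  ψ = [3, 2, 3, 3]  (obs o_6=3)
backtrack: best end state = 3; path = [0, 3, 0, 2, 1, 3, 3]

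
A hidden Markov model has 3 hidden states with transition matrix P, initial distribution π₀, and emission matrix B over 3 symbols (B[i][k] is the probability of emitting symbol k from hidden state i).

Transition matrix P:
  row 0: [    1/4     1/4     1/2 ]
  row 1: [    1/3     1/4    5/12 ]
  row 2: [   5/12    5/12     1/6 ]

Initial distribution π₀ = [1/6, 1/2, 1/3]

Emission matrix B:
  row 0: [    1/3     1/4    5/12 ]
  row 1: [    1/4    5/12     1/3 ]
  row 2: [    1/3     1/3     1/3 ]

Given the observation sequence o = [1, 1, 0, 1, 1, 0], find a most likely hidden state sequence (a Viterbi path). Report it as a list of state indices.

path = [1, 2, 0, 2, 1, 2]

t=0: δ = [4.167e-02, 2.083e-01, 1.111e-01]  (obs o_0=1)
t=1: δ = [1.736e-02, 2.170e-02, 2.894e-02]  ψ = [1, 1, 1]  (obs o_1=1)
t=2: δ = [4.019e-03, 3.014e-03, 3.014e-03]  ψ = [2, 2, 1]  (obs o_2=0)
t=3: δ = [3.140e-04, 5.233e-04, 6.698e-04]  ψ = [2, 2, 0]  (obs o_3=1)
t=4: δ = [6.977e-05, 1.163e-04, 7.268e-05]  ψ = [2, 2, 1]  (obs o_4=1)
t=5: δ = [1.292e-05, 7.571e-06, 1.615e-05]  ψ = [1, 2, 1]  (obs o_5=0)
backtrack: best end state = 2; path = [1, 2, 0, 2, 1, 2]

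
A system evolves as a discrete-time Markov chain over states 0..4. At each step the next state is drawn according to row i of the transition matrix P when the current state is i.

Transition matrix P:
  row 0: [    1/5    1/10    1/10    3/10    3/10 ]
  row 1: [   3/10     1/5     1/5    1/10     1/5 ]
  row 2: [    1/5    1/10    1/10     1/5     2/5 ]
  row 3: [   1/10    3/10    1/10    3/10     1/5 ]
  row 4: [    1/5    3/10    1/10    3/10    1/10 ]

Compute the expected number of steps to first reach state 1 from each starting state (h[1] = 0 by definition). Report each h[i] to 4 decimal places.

First-step conditioning: h[1] = 0; for i ≠ 1, h[i] = 1 + Σ_k P[i][k]·h[k].
  h[0] = 1 + 1/5·h[0] + 1/10·h[2] + 3/10·h[3] + 3/10·h[4]
  h[2] = 1 + 1/5·h[0] + 1/10·h[2] + 1/5·h[3] + 2/5·h[4]
  h[3] = 1 + 1/10·h[0] + 1/10·h[2] + 3/10·h[3] + 1/5·h[4]
  h[4] = 1 + 1/5·h[0] + 1/10·h[2] + 3/10·h[3] + 1/10·h[4]
Solving the 4×4 linear system over states ≠ 1 gives exactly h = [6000/1229, 0, 6010/1229, 4900/1229, 5000/1229] (h[1] = 0 is the target).

h = [4.8820, 0.0000, 4.8902, 3.9870, 4.0683]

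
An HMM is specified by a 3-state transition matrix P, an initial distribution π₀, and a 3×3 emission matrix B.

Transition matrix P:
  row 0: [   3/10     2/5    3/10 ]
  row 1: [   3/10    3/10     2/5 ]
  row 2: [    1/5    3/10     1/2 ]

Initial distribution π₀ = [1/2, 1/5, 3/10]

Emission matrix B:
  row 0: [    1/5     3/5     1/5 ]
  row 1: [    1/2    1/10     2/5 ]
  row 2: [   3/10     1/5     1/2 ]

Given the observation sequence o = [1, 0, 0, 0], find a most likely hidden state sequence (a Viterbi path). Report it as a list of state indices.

path = [0, 1, 1, 1]

t=0: δ = [3.000e-01, 2.000e-02, 6.000e-02]  (obs o_0=1)
t=1: δ = [1.800e-02, 6.000e-02, 2.700e-02]  ψ = [0, 0, 0]  (obs o_1=0)
t=2: δ = [3.600e-03, 9.000e-03, 7.200e-03]  ψ = [1, 1, 1]  (obs o_2=0)
t=3: δ = [5.400e-04, 1.350e-03, 1.080e-03]  ψ = [1, 1, 1]  (obs o_3=0)
backtrack: best end state = 1; path = [0, 1, 1, 1]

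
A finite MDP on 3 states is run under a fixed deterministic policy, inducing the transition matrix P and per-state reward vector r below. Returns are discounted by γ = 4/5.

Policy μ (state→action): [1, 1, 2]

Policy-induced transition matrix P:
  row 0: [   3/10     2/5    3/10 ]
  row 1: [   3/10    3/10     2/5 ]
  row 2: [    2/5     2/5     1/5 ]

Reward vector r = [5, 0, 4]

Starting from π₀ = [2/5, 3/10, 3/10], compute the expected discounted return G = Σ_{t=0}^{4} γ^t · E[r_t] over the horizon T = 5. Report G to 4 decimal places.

t=0: π = [0.4000, 0.3000, 0.3000], E[r] = 3.2000, γ^t·E[r] = 3.200000, running G = 3.200000
t=1: π = [0.3300, 0.3700, 0.3000], E[r] = 2.8500, γ^t·E[r] = 2.280000, running G = 5.480000
t=2: π = [0.3300, 0.3630, 0.3070], E[r] = 2.8780, γ^t·E[r] = 1.841920, running G = 7.321920
t=3: π = [0.3307, 0.3637, 0.3056], E[r] = 2.8759, γ^t·E[r] = 1.472461, running G = 8.794381
t=4: π = [0.3306, 0.3636, 0.3058], E[r] = 2.8760, γ^t·E[r] = 1.178026, running G = 9.972407

G = 9.9724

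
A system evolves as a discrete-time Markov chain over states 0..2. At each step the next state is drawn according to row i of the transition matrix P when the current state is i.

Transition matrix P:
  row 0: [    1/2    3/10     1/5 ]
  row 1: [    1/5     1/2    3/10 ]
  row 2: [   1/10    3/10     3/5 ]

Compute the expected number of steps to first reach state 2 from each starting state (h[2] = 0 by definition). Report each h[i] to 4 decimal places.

h = [4.2105, 3.6842, 0.0000]

First-step conditioning: h[2] = 0; for i ≠ 2, h[i] = 1 + Σ_k P[i][k]·h[k].
  h[0] = 1 + 1/2·h[0] + 3/10·h[1]
  h[1] = 1 + 1/5·h[0] + 1/2·h[1]
Solving the 2×2 linear system over states ≠ 2 gives exactly h = [80/19, 70/19, 0] (h[2] = 0 is the target).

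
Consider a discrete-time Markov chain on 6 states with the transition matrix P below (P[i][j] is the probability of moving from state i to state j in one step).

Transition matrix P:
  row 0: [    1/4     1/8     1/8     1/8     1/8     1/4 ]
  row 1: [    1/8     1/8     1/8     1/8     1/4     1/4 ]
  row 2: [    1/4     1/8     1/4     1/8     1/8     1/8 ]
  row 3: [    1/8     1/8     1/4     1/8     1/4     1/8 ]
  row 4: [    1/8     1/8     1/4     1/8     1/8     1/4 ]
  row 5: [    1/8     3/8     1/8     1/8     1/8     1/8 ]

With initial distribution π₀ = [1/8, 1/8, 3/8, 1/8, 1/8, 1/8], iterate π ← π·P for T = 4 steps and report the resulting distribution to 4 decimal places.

π = [0.1692, 0.1719, 0.1838, 0.1250, 0.1621, 0.1879]

t=0: π = [0.1250, 0.1250, 0.3750, 0.1250, 0.1250, 0.1250]
t=1: π = [0.1875, 0.1563, 0.2031, 0.1250, 0.1563, 0.1719]
t=2: π = [0.1738, 0.1680, 0.1855, 0.1250, 0.1602, 0.1875]
t=3: π = [0.1699, 0.1719, 0.1838, 0.1250, 0.1616, 0.1877]
t=4: π = [0.1692, 0.1719, 0.1838, 0.1250, 0.1621, 0.1879]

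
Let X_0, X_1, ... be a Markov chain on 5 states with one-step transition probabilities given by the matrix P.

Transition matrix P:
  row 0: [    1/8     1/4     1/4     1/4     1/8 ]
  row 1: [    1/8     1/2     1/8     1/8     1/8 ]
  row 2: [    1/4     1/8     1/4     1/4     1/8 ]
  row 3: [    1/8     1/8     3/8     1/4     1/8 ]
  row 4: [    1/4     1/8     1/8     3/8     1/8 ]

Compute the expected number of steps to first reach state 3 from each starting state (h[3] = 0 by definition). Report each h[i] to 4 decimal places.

First-step conditioning: h[3] = 0; for i ≠ 3, h[i] = 1 + Σ_k P[i][k]·h[k].
  h[0] = 1 + 1/8·h[0] + 1/4·h[1] + 1/4·h[2] + 1/8·h[4]
  h[1] = 1 + 1/8·h[0] + 1/2·h[1] + 1/8·h[2] + 1/8·h[4]
  h[2] = 1 + 1/4·h[0] + 1/8·h[1] + 1/4·h[2] + 1/8·h[4]
  h[4] = 1 + 1/4·h[0] + 1/8·h[1] + 1/8·h[2] + 1/8·h[4]
Solving the 4×4 linear system over states ≠ 3 gives exactly h = [1504/347, 1760/347, 1472/347, 0, 1288/347] (h[3] = 0 is the target).

h = [4.3343, 5.0720, 4.2421, 0.0000, 3.7118]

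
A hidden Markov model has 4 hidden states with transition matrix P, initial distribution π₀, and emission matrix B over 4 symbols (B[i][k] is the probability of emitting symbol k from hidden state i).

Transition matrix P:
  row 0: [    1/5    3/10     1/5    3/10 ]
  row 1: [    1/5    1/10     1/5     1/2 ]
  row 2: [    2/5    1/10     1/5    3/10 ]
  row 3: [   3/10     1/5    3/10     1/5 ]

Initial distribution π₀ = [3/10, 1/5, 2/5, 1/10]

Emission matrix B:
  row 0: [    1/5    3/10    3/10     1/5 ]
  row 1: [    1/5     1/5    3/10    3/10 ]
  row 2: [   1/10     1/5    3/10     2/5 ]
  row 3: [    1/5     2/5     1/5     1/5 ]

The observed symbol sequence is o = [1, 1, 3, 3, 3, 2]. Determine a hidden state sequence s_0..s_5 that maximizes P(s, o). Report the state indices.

path = [2, 0, 1, 3, 2, 0]

t=0: δ = [9.000e-02, 4.000e-02, 8.000e-02, 4.000e-02]  (obs o_0=1)
t=1: δ = [9.600e-03, 5.400e-03, 3.600e-03, 1.080e-02]  ψ = [2, 0, 0, 0]  (obs o_1=1)
t=2: δ = [6.480e-04, 8.640e-04, 1.296e-03, 5.760e-04]  ψ = [3, 0, 3, 0]  (obs o_2=3)
t=3: δ = [1.037e-04, 5.832e-05, 1.037e-04, 8.640e-05]  ψ = [2, 0, 2, 1]  (obs o_3=3)
t=4: δ = [8.294e-06, 9.331e-06, 1.037e-05, 6.221e-06]  ψ = [2, 0, 3, 0]  (obs o_4=3)
t=5: δ = [1.244e-06, 7.465e-07, 6.221e-07, 9.331e-07]  ψ = [2, 0, 2, 1]  (obs o_5=2)
backtrack: best end state = 0; path = [2, 0, 1, 3, 2, 0]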